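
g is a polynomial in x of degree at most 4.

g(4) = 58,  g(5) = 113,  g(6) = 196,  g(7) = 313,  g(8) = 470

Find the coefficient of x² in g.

-1

First differences: 55, 83, 117, 157. Second differences: 28, 34, 40. Third differences: 6, 6.
Level-3 differences are constant, so g has degree 3.
Fitting a degree-3 polynomial gives g(x) = x³ - x² + 3x - 2.
The coefficient of x² is -1.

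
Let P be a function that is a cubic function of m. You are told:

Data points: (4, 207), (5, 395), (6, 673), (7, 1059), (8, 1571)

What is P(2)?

First differences: 188, 278, 386, 512. Second differences: 90, 108, 126. Third differences: 18, 18.
Level-3 differences are constant, so P has degree 3.
Fitting a degree-3 polynomial gives P(m) = 3m³ + 5m - 5.
Then P(2) = 29.

29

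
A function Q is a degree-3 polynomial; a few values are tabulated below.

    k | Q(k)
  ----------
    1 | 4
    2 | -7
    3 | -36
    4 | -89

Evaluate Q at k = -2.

Write Q(k) = ak³ + bk² + ck + d; the 4 given values yield a linear system in the 4 coefficients.
Solving, Q(k) = -k³ - 3k² + 5k + 3.
Then Q(-2) = -11.

-11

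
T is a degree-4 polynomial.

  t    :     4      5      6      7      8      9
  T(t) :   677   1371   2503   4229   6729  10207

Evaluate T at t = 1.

Write T(t) = at^4 + bt³ + ct² + dt + e; the 6 given values yield a linear system in the 5 coefficients.
Solving, T(t) = t^4 + 4t³ + 8t² + 9t + 1.
Then T(1) = 23.

23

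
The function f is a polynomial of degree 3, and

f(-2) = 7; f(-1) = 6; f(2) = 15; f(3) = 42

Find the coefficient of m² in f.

Write f(m) = am³ + bm² + cm + d; the 4 given values yield a linear system in the 4 coefficients.
Solving, f(m) = m³ + 2m² - 2m + 3.
The coefficient of m² is 2.

2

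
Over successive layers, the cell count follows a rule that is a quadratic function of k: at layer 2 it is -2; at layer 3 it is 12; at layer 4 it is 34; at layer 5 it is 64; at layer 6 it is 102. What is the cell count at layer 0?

Write the value at k as f(k).
Write f(k) = ak² + bk + c; the 5 given values yield a linear system in the 3 coefficients.
Solving, f(k) = 4k² - 6k - 6.
Then f(0) = -6.

-6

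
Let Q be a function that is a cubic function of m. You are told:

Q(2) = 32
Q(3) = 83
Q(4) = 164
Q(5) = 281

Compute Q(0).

-4

Write Q(m) = am³ + bm² + cm + d; the 4 given values yield a linear system in the 4 coefficients.
Solving, Q(m) = m³ + 6m² + 2m - 4.
Then Q(0) = -4.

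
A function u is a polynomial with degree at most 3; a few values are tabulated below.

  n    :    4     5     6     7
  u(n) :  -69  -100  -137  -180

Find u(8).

-229

Write u(n) = an³ + bn² + cn + d; the 4 given values yield a linear system in the 4 coefficients.
Solving, the leading coefficient vanishes, and u(n) = -3n² - 4n - 5.
Then u(8) = -229.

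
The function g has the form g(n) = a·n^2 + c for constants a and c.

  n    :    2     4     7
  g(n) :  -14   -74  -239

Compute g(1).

From g(2) = -14 and g(4) = -74: 4a + c = -14 and 16a + c = -74.
Subtracting: 12a = -60, so a = -5; then c = -14 − (-5)·4 = 6.
So g(n) = -5n² + 6, and g(1) = 1.

1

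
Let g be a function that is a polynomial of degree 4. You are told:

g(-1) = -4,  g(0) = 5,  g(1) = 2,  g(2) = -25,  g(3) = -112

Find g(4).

-319

Write g(n) = an^4 + bn³ + cn² + dn + e; the 5 given values yield a linear system in the 5 coefficients.
Solving, g(n) = -n^4 - 5n² + 3n + 5.
Then g(4) = -319.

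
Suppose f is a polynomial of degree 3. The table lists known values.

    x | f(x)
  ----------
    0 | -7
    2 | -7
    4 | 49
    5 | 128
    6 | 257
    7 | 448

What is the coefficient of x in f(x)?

2

Write f(x) = ax³ + bx² + cx + d; the 6 given values yield a linear system in the 4 coefficients.
Solving, f(x) = 2x³ - 5x² + 2x - 7.
The coefficient of x is 2.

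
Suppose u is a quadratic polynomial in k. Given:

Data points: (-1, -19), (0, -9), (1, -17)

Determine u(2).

-43

Write u(k) = ak² + bk + c; the 3 given values yield a linear system in the 3 coefficients.
Solving, u(k) = -9k² + k - 9.
Then u(2) = -43.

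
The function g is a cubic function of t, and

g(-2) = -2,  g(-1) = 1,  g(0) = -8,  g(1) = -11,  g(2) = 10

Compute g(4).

196

First differences: 3, -9, -3, 21. Second differences: -12, 6, 24. Third differences: 18, 18.
Level-3 differences are constant, so g has degree 3.
Fitting a degree-3 polynomial gives g(t) = 3t³ + 3t² - 9t - 8.
Then g(4) = 196.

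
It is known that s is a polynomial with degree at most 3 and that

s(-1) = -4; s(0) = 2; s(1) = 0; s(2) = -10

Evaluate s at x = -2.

First differences: 6, -2, -10. Second differences: -8, -8.
Level-2 differences are constant, so s has degree 2.
Fitting a degree-2 polynomial gives s(x) = -4x² + 2x + 2.
Then s(-2) = -18.

-18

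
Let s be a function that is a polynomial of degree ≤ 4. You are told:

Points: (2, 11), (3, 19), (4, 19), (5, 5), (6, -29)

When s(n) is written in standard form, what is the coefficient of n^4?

0

First differences: 8, 0, -14, -34. Second differences: -8, -14, -20. Third differences: -6, -6.
Level-3 differences are constant, so s has degree 3.
Fitting a degree-3 polynomial gives s(n) = -n³ + 5n² + 2n - 5.
The coefficient of n^4 is 0.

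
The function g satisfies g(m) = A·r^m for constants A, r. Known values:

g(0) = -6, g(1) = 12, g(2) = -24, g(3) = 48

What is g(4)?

-96

Consecutive ratio: 12/(-6) = -2, and -24/12 = -2, so r = -2.
Then A·(-2)^0 = -6 gives A = -6, and g(m) = -6·(-2)^m.
g(4) = -6·(-2)^4 = -96.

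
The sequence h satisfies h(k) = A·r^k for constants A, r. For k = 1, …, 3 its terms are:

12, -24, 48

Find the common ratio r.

-2

Consecutive ratio: -24/12 = -2, and 48/(-24) = -2, so r = -2.
Then A·(-2)^1 = 12 gives A = -6, and h(k) = -6·(-2)^k.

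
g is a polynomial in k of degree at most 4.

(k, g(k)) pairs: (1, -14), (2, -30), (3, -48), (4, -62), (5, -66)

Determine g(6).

-54

Write g(k) = ak^4 + bk³ + ck² + dk + e; the 5 given values yield a linear system in the 5 coefficients.
Solving, the leading coefficient vanishes, and g(k) = k³ - 7k² - 2k - 6.
Then g(6) = -54.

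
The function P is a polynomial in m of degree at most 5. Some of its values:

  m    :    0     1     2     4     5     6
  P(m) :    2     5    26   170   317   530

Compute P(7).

821

Write P(m) = am^5 + bm^4 + cm³ + dm² + em + p; the 6 given values yield a linear system in the 6 coefficients.
Solving, the top 2 coefficients vanish, and P(m) = 2m³ + 3m² - 2m + 2.
Then P(7) = 821.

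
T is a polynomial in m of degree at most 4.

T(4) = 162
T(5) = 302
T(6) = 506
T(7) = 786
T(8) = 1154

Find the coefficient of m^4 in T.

First differences: 140, 204, 280, 368. Second differences: 64, 76, 88. Third differences: 12, 12.
Level-3 differences are constant, so T has degree 3.
Fitting a degree-3 polynomial gives T(m) = 2m³ + 2m² + 2.
The coefficient of m^4 is 0.

0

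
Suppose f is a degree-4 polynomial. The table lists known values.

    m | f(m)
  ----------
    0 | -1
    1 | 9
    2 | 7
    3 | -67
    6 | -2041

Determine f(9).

Write f(m) = am^4 + bm³ + cm² + dm + e; the 5 given values yield a linear system in the 5 coefficients.
Solving, f(m) = -2m^4 + 2m³ + 2m² + 8m - 1.
Then f(9) = -11431.

-11431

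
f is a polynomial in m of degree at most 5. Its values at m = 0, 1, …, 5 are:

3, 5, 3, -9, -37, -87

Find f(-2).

11

First differences: 2, -2, -12, -28, -50. Second differences: -4, -10, -16, -22. Third differences: -6, -6, -6.
Level-3 differences are constant, so f has degree 3.
Fitting a degree-3 polynomial gives f(m) = -m³ + m² + 2m + 3.
Then f(-2) = 11.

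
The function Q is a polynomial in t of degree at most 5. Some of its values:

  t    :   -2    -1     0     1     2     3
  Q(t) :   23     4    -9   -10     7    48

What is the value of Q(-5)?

56

First differences: -19, -13, -1, 17, 41. Second differences: 6, 12, 18, 24. Third differences: 6, 6, 6.
Level-3 differences are constant, so Q has degree 3.
Fitting a degree-3 polynomial gives Q(t) = t³ + 6t² - 8t - 9.
Then Q(-5) = 56.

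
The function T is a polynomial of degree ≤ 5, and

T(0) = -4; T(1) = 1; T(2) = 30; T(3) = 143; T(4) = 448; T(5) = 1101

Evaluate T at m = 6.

2306

Write T(m) = am^5 + bm^4 + cm³ + dm² + em + p; the 6 given values yield a linear system in the 6 coefficients.
Solving, the leading coefficient vanishes, and T(m) = 2m^4 - 2m³ + 4m² + m - 4.
Then T(6) = 2306.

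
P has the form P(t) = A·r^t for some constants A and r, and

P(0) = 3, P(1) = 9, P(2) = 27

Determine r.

3

Consecutive ratio: 9/3 = 3, and 27/9 = 3, so r = 3.
Then A·3^0 = 3 gives A = 3, and P(t) = 3·3^t.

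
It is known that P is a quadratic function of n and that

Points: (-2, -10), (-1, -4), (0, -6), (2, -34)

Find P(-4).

Write P(n) = an² + bn + c; the 4 given values yield a linear system in the 3 coefficients.
Solving, P(n) = -4n² - 6n - 6.
Then P(-4) = -46.

-46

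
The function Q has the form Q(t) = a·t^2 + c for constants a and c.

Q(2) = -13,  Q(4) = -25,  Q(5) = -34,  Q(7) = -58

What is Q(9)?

-90

From Q(2) = -13 and Q(4) = -25: 4a + c = -13 and 16a + c = -25.
Subtracting: 12a = -12, so a = -1; then c = -13 − (-1)·4 = -9.
So Q(t) = -1t² − 9, and Q(9) = -90.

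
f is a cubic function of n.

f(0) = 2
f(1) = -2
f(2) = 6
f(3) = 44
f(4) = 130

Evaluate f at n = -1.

First differences: -4, 8, 38, 86. Second differences: 12, 30, 48. Third differences: 18, 18.
Level-3 differences are constant, so f has degree 3.
Fitting a degree-3 polynomial gives f(n) = 3n³ - 3n² - 4n + 2.
Then f(-1) = 0.

0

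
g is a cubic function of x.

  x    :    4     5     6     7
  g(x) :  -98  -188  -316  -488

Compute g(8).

Write g(x) = ax³ + bx² + cx + d; the 4 given values yield a linear system in the 4 coefficients.
Solving, g(x) = -x³ - 4x² + 7x + 2.
Then g(8) = -710.

-710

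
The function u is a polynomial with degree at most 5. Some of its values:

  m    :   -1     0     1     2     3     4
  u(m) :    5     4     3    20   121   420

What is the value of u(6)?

2308

First differences: -1, -1, 17, 101, 299. Second differences: 0, 18, 84, 198. Third differences: 18, 66, 114. Fourth differences: 48, 48.
Level-4 differences are constant, so u has degree 4.
Fitting a degree-4 polynomial gives u(m) = 2m^4 - m³ - 2m² + 4.
Then u(6) = 2308.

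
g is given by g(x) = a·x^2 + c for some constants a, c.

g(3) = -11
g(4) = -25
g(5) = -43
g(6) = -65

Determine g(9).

-155

From g(3) = -11 and g(4) = -25: 9a + c = -11 and 16a + c = -25.
Subtracting: 7a = -14, so a = -2; then c = -11 − (-2)·9 = 7.
So g(x) = -2x² + 7, and g(9) = -155.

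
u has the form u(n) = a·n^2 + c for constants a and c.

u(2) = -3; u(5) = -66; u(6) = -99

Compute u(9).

From u(2) = -3 and u(5) = -66: 4a + c = -3 and 25a + c = -66.
Subtracting: 21a = -63, so a = -3; then c = -3 − (-3)·4 = 9.
So u(n) = -3n² + 9, and u(9) = -234.

-234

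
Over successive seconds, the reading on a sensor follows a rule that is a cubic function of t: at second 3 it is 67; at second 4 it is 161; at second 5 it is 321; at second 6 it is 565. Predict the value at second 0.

Write the value at t as g(t).
Write g(t) = at³ + bt² + ct + d; the 4 given values yield a linear system in the 4 coefficients.
Solving, g(t) = 3t³ - 3t² + 4t + 1.
Then g(0) = 1.

1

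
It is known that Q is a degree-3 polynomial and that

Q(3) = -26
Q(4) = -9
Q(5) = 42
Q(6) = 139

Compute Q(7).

294

Write Q(m) = am³ + bm² + cm + d; the 4 given values yield a linear system in the 4 coefficients.
Solving, Q(m) = 2m³ - 7m² - 8m + 7.
Then Q(7) = 294.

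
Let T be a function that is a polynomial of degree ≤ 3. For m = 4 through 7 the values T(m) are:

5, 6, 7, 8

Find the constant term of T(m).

1

Write T(m) = am³ + bm² + cm + d; the 4 given values yield a linear system in the 4 coefficients.
Solving, the top 2 coefficients vanish, and T(m) = m + 1.
The constant term is T(0) = 1.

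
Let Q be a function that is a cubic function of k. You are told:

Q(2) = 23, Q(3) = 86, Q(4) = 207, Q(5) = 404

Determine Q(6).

Write Q(k) = ak³ + bk² + ck + d; the 4 given values yield a linear system in the 4 coefficients.
Solving, Q(k) = 3k³ + 2k² - 4k - 1.
Then Q(6) = 695.

695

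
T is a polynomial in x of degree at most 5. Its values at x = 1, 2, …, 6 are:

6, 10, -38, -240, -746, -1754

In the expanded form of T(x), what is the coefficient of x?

First differences: 4, -48, -202, -506, -1008. Second differences: -52, -154, -304, -502. Third differences: -102, -150, -198. Fourth differences: -48, -48.
Level-4 differences are constant, so T has degree 4.
Fitting a degree-4 polynomial gives T(x) = -2x^4 + 3x³ + 6x² - 5x + 4.
The coefficient of x is -5.

-5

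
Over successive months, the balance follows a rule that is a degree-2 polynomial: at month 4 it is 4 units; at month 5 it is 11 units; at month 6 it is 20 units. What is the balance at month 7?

Write the value at t as f(t).
Write f(t) = at² + bt + c; the 3 given values yield a linear system in the 3 coefficients.
Solving, f(t) = t² - 2t - 4.
Then f(7) = 31.

31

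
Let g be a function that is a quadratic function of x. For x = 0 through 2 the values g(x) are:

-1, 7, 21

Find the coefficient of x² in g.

3

Write g(x) = ax² + bx + c; the 3 given values yield a linear system in the 3 coefficients.
Solving, g(x) = 3x² + 5x - 1.
The coefficient of x² is 3.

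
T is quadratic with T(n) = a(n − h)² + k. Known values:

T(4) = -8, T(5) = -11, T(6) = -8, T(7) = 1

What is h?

5

First differences -3, 3, 9; second difference 6 = 2a, so a = 3.
Expanding, the n-coefficient is −2ah = -6h; matching it to the data gives h = 5, and then k = -11.
So T(n) = 3(n − 5)² − 11.
Hence h = 5.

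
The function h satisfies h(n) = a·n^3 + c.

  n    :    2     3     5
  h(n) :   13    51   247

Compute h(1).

From h(2) = 13 and h(3) = 51: 8a + c = 13 and 27a + c = 51.
Subtracting: 19a = 38, so a = 2; then c = 13 − 2·8 = -3.
So h(n) = 2n³ − 3, and h(1) = -1.

-1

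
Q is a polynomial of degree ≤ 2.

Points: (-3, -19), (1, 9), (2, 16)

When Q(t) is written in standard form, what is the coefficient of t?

Write Q(t) = at² + bt + c; the 3 given values yield a linear system in the 3 coefficients.
Solving, the leading coefficient vanishes, and Q(t) = 7t + 2.
The coefficient of t is 7.

7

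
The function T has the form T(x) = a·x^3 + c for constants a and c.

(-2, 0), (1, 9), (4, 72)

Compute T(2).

From T(-2) = 0 and T(1) = 9: -8a + c = 0 and 1a + c = 9.
Subtracting: 9a = 9, so a = 1; then c = 0 − 1·(-8) = 8.
So T(x) = 1x³ + 8, and T(2) = 16.

16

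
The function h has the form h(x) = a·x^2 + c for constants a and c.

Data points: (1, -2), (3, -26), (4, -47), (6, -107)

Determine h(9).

From h(1) = -2 and h(3) = -26: 1a + c = -2 and 9a + c = -26.
Subtracting: 8a = -24, so a = -3; then c = -2 − (-3)·1 = 1.
So h(x) = -3x² + 1, and h(9) = -242.

-242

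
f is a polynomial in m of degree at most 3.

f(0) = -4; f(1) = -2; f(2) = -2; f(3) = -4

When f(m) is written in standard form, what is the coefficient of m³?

0

First differences: 2, 0, -2. Second differences: -2, -2.
Level-2 differences are constant, so f has degree 2.
Fitting a degree-2 polynomial gives f(m) = -m² + 3m - 4.
The coefficient of m³ is 0.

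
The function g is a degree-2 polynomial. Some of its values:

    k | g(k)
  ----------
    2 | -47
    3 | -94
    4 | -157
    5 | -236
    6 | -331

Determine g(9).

Write g(k) = ak² + bk + c; the 5 given values yield a linear system in the 3 coefficients.
Solving, g(k) = -8k² - 7k - 1.
Then g(9) = -712.

-712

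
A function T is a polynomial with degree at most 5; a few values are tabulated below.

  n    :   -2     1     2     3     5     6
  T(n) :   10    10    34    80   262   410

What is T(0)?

Write T(n) = an^5 + bn^4 + cn³ + dn² + en + p; the 6 given values yield a linear system in the 6 coefficients.
Solving, the top 2 coefficients vanish, and T(n) = n³ + 5n² + 2n + 2.
The constant term is T(0) = 2.

2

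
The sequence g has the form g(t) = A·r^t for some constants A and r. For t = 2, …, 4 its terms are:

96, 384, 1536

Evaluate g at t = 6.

24576

Consecutive ratio: 384/96 = 4, and 1536/384 = 4, so r = 4.
Then A·4^2 = 96 gives A = 6, and g(t) = 6·4^t.
g(6) = 6·4^6 = 24576.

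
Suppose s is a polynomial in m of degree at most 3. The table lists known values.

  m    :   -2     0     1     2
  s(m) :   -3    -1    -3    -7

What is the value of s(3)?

-13

Write s(m) = am³ + bm² + cm + d; the 4 given values yield a linear system in the 4 coefficients.
Solving, the leading coefficient vanishes, and s(m) = -m² - m - 1.
Then s(3) = -13.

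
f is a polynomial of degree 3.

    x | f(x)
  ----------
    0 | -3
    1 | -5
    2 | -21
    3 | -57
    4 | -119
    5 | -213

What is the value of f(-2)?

-17

Write f(x) = ax³ + bx² + cx + d; the 6 given values yield a linear system in the 4 coefficients.
Solving, f(x) = -x³ - 4x² + 3x - 3.
Then f(-2) = -17.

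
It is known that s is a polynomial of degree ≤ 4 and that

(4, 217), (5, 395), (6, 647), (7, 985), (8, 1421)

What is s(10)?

2635

First differences: 178, 252, 338, 436. Second differences: 74, 86, 98. Third differences: 12, 12.
Level-3 differences are constant, so s has degree 3.
Fitting a degree-3 polynomial gives s(n) = 2n³ + 7n² - 7n + 5.
Then s(10) = 2635.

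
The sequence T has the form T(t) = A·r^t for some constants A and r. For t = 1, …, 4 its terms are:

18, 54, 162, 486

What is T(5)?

Consecutive ratio: 54/18 = 3, and 162/54 = 3, so r = 3.
Then A·3^1 = 18 gives A = 6, and T(t) = 6·3^t.
T(5) = 6·3^5 = 1458.

1458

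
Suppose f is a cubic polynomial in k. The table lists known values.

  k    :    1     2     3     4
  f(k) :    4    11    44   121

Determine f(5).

260

Write f(k) = ak³ + bk² + ck + d; the 4 given values yield a linear system in the 4 coefficients.
Solving, f(k) = 3k³ - 5k² + k + 5.
Then f(5) = 260.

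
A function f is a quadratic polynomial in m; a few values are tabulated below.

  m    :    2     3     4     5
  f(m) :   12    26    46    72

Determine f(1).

Write f(m) = am² + bm + c; the 4 given values yield a linear system in the 3 coefficients.
Solving, f(m) = 3m² - m + 2.
Then f(1) = 4.

4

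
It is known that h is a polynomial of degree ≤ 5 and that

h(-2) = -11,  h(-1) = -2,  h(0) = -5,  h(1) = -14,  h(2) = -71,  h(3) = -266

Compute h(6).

First differences: 9, -3, -9, -57, -195. Second differences: -12, -6, -48, -138. Third differences: 6, -42, -90. Fourth differences: -48, -48.
Level-4 differences are constant, so h has degree 4.
Fitting a degree-4 polynomial gives h(t) = -2t^4 - 3t³ - t² - 3t - 5.
Then h(6) = -3299.

-3299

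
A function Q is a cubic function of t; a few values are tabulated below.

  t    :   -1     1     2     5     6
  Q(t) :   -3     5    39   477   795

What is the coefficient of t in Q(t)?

1

Write Q(t) = at³ + bt² + ct + d; the 5 given values yield a linear system in the 4 coefficients.
Solving, Q(t) = 3t³ + 4t² + t - 3.
The coefficient of t is 1.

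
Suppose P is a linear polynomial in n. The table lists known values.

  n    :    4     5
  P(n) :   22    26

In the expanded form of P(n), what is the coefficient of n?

4

Write P(n) = an + b; the 2 given values yield a linear system in the 2 coefficients.
Solving, P(n) = 4n + 6.
The coefficient of n is 4.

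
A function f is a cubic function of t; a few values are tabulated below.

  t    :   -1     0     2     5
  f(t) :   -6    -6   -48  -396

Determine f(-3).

Write f(t) = at³ + bt² + ct + d; the 4 given values yield a linear system in the 4 coefficients.
Solving, f(t) = -2t³ - 5t² - 3t - 6.
Then f(-3) = 12.

12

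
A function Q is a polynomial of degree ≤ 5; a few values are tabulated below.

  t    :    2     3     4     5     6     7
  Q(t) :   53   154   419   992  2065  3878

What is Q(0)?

First differences: 101, 265, 573, 1073, 1813. Second differences: 164, 308, 500, 740. Third differences: 144, 192, 240. Fourth differences: 48, 48.
Level-4 differences are constant, so Q has degree 4.
Fitting a degree-4 polynomial gives Q(t) = 2t^4 - 4t³ + 8t² + 7t + 7.
The constant term is Q(0) = 7.

7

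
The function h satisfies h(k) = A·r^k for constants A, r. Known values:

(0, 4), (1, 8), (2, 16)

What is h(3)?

32

Consecutive ratio: 8/4 = 2, and 16/8 = 2, so r = 2.
Then A·2^0 = 4 gives A = 4, and h(k) = 4·2^k.
h(3) = 4·2^3 = 32.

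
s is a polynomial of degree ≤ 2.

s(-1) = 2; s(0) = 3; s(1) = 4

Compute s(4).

First differences: 1, 1.
Level-1 differences are constant, so s has degree 1.
Fitting a degree-1 polynomial gives s(n) = n + 3.
Then s(4) = 7.

7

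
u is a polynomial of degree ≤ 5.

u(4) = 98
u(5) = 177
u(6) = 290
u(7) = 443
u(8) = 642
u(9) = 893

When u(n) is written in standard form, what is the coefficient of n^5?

0

First differences: 79, 113, 153, 199, 251. Second differences: 34, 40, 46, 52. Third differences: 6, 6, 6.
Level-3 differences are constant, so u has degree 3.
Fitting a degree-3 polynomial gives u(n) = n³ + 2n² + 2.
The coefficient of n^5 is 0.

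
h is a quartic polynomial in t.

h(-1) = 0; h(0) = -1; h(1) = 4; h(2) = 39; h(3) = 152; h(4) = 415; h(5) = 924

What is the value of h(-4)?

159

First differences: -1, 5, 35, 113, 263, 509. Second differences: 6, 30, 78, 150, 246. Third differences: 24, 48, 72, 96. Fourth differences: 24, 24, 24.
Level-4 differences are constant, so h has degree 4.
Fitting a degree-4 polynomial gives h(t) = t^4 + 2t³ + 2t² - 1.
Then h(-4) = 159.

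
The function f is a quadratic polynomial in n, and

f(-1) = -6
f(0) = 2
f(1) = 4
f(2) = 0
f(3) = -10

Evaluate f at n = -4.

First differences: 8, 2, -4, -10. Second differences: -6, -6, -6.
Level-2 differences are constant, so f has degree 2.
Fitting a degree-2 polynomial gives f(n) = -3n² + 5n + 2.
Then f(-4) = -66.

-66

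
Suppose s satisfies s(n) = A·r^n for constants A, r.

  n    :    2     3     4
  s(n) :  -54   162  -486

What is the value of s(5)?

Consecutive ratio: 162/(-54) = -3, and -486/162 = -3, so r = -3.
Then A·(-3)^2 = -54 gives A = -6, and s(n) = -6·(-3)^n.
s(5) = -6·(-3)^5 = 1458.

1458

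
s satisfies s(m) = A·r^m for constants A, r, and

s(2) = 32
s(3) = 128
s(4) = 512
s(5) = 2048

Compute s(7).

Consecutive ratio: 128/32 = 4, and 512/128 = 4, so r = 4.
Then A·4^2 = 32 gives A = 2, and s(m) = 2·4^m.
s(7) = 2·4^7 = 32768.

32768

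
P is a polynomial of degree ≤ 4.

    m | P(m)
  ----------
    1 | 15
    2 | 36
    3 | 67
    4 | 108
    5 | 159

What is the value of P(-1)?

First differences: 21, 31, 41, 51. Second differences: 10, 10, 10.
Level-2 differences are constant, so P has degree 2.
Fitting a degree-2 polynomial gives P(m) = 5m² + 6m + 4.
Then P(-1) = 3.

3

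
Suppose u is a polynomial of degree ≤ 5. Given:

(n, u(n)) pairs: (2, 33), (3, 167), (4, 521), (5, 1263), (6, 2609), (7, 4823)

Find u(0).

First differences: 134, 354, 742, 1346, 2214. Second differences: 220, 388, 604, 868. Third differences: 168, 216, 264. Fourth differences: 48, 48.
Level-4 differences are constant, so u has degree 4.
Fitting a degree-4 polynomial gives u(n) = 2n^4 + 4n - 7.
Then u(0) = -7.

-7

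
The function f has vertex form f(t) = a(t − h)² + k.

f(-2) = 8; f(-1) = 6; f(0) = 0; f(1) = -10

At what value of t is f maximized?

First differences -2, -6, -10; second difference -4 = 2a, so a = -2.
Expanding, the t-coefficient is −2ah = 4h; matching it to the data gives h = -2, and then k = 8.
So f(t) = -2(t + 2)² + 8.
Hence h = -2.

-2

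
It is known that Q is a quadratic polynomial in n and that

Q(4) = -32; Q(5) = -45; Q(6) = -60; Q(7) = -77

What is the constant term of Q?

First differences: -13, -15, -17. Second differences: -2, -2.
Level-2 differences are constant, so Q has degree 2.
Fitting a degree-2 polynomial gives Q(n) = -n² - 4n.
The constant term is Q(0) = 0.

0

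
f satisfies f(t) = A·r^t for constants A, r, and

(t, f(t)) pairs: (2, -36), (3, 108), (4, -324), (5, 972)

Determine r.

-3

Consecutive ratio: 108/(-36) = -3, and -324/108 = -3, so r = -3.
Then A·(-3)^2 = -36 gives A = -4, and f(t) = -4·(-3)^t.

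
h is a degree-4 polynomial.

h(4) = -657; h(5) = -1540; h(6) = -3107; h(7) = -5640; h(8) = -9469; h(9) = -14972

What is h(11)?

-32752

First differences: -883, -1567, -2533, -3829, -5503. Second differences: -684, -966, -1296, -1674. Third differences: -282, -330, -378. Fourth differences: -48, -48.
Level-4 differences are constant, so h has degree 4.
Fitting a degree-4 polynomial gives h(k) = -2k^4 - 3k³ + 5k² - 7k - 5.
Then h(11) = -32752.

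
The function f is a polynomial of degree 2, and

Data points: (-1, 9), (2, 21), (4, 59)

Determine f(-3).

31

Write f(t) = at² + bt + c; the 3 given values yield a linear system in the 3 coefficients.
Solving, f(t) = 3t² + t + 7.
Then f(-3) = 31.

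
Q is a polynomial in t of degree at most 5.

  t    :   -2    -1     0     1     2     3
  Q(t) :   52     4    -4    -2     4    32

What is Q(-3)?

First differences: -48, -8, 2, 6, 28. Second differences: 40, 10, 4, 22. Third differences: -30, -6, 18. Fourth differences: 24, 24.
Level-4 differences are constant, so Q has degree 4.
Fitting a degree-4 polynomial gives Q(t) = t^4 - 3t³ + 4t² - 4.
Then Q(-3) = 194.

194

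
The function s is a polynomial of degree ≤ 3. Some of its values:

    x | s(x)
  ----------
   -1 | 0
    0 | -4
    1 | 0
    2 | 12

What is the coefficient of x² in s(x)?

4

Write s(x) = ax³ + bx² + cx + d; the 4 given values yield a linear system in the 4 coefficients.
Solving, the leading coefficient vanishes, and s(x) = 4x² - 4.
The coefficient of x² is 4.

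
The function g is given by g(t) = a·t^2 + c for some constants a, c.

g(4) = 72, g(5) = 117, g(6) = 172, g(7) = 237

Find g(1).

From g(4) = 72 and g(5) = 117: 16a + c = 72 and 25a + c = 117.
Subtracting: 9a = 45, so a = 5; then c = 72 − 5·16 = -8.
So g(t) = 5t² − 8, and g(1) = -3.

-3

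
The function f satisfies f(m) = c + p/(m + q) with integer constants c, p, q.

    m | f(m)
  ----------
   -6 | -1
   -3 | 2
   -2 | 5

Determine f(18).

-5

(f(m) − c)(m + q) = p for each data point; the three points give a linear system in c and q, then p follows.
Solving: c = -4, q = 0, p = -18, so f(m) = -4 − 18/(m + 0).
Then f(18) = -4 − 18/18 = -5.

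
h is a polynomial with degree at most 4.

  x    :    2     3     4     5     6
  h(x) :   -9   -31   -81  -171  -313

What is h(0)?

Write h(x) = ax^4 + bx³ + cx² + dx + e; the 5 given values yield a linear system in the 5 coefficients.
Solving, the leading coefficient vanishes, and h(x) = -2x³ + 4x² - 4x - 1.
The constant term is h(0) = -1.

-1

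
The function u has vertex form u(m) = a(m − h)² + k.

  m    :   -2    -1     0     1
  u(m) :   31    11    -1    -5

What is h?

First differences -20, -12, -4; second difference 8 = 2a, so a = 4.
Expanding, the m-coefficient is −2ah = -8h; matching it to the data gives h = 1, and then k = -5.
So u(m) = 4(m − 1)² − 5.
Hence h = 1.

1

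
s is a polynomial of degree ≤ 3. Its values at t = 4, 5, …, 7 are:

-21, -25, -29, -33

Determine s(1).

-9

First differences: -4, -4, -4.
Level-1 differences are constant, so s has degree 1.
Fitting a degree-1 polynomial gives s(t) = -4t - 5.
Then s(1) = -9.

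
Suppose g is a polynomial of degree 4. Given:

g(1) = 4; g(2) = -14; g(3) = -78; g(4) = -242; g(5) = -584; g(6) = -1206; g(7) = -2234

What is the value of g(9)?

-6132

First differences: -18, -64, -164, -342, -622, -1028. Second differences: -46, -100, -178, -280, -406. Third differences: -54, -78, -102, -126. Fourth differences: -24, -24, -24.
Level-4 differences are constant, so g has degree 4.
Fitting a degree-4 polynomial gives g(m) = -m^4 + m³ - 4m² + 2m + 6.
Then g(9) = -6132.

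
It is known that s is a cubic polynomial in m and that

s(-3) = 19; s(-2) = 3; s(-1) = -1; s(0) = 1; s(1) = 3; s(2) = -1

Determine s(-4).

53

Write s(m) = am³ + bm² + cm + d; the 6 given values yield a linear system in the 4 coefficients.
Solving, s(m) = -m³ + 3m + 1.
Then s(-4) = 53.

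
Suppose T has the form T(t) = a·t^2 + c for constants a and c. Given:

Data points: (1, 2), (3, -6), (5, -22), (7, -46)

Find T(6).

From T(1) = 2 and T(3) = -6: 1a + c = 2 and 9a + c = -6.
Subtracting: 8a = -8, so a = -1; then c = 2 − (-1)·1 = 3.
So T(t) = -1t² + 3, and T(6) = -33.

-33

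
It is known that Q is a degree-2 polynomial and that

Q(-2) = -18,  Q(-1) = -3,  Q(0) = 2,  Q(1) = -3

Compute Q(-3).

-43

Write Q(t) = at² + bt + c; the 4 given values yield a linear system in the 3 coefficients.
Solving, Q(t) = -5t² + 2.
Then Q(-3) = -43.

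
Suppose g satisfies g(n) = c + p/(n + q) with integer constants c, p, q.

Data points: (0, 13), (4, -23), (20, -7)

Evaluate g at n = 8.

(g(n) − c)(n + q) = p for each data point; the three points give a linear system in c and q, then p follows.
Solving: c = -5, q = -2, p = -36, so g(n) = -5 − 36/(n − 2).
Then g(8) = -5 − 36/6 = -11.

-11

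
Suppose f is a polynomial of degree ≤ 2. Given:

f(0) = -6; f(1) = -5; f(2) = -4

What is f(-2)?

First differences: 1, 1.
Level-1 differences are constant, so f has degree 1.
Fitting a degree-1 polynomial gives f(n) = n - 6.
Then f(-2) = -8.

-8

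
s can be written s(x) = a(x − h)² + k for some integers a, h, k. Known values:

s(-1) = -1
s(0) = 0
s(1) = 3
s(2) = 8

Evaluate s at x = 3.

First differences 1, 3, 5; second difference 2 = 2a, so a = 1.
Expanding, the x-coefficient is −2ah = -2h; matching it to the data gives h = -1, and then k = -1.
So s(x) = 1(x + 1)² − 1.
s(3) = 1·4² − 1 = 15.

15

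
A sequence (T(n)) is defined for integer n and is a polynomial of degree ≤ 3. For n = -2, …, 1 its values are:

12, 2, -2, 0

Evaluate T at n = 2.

First differences: -10, -4, 2. Second differences: 6, 6.
Level-2 differences are constant, so T has degree 2.
Fitting a degree-2 polynomial gives T(n) = 3n² - n - 2.
Then T(2) = 8.

8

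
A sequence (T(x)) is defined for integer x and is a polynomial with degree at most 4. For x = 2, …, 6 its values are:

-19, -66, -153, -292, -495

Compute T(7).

First differences: -47, -87, -139, -203. Second differences: -40, -52, -64. Third differences: -12, -12.
Level-3 differences are constant, so T has degree 3.
Fitting a degree-3 polynomial gives T(x) = -2x³ - 2x² + x + 3.
Then T(7) = -774.

-774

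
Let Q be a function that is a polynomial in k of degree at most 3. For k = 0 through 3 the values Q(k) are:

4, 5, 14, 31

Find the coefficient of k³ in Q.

0

First differences: 1, 9, 17. Second differences: 8, 8.
Level-2 differences are constant, so Q has degree 2.
Fitting a degree-2 polynomial gives Q(k) = 4k² - 3k + 4.
The coefficient of k³ is 0.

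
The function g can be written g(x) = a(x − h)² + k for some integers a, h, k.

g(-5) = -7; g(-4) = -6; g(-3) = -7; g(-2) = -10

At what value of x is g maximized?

First differences 1, -1, -3; second difference -2 = 2a, so a = -1.
Expanding, the x-coefficient is −2ah = 2h; matching it to the data gives h = -4, and then k = -6.
So g(x) = -1(x + 4)² − 6.
Hence h = -4.

-4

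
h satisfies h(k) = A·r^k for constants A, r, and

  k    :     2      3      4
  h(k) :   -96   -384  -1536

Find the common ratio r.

4

Consecutive ratio: -384/(-96) = 4, and -1536/(-384) = 4, so r = 4.
Then A·4^2 = -96 gives A = -6, and h(k) = -6·4^k.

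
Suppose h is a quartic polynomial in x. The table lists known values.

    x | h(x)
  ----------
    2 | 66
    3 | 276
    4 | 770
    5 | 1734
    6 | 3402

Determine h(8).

Write h(x) = ax^4 + bx³ + cx² + dx + e; the 5 given values yield a linear system in the 5 coefficients.
Solving, h(x) = 2x^4 + 3x³ + 5x² - 2x - 6.
Then h(8) = 10026.

10026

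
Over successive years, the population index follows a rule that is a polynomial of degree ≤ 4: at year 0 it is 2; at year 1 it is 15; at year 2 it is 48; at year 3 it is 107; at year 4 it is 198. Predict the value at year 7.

723

Write the value at x as Q(x).
Write Q(x) = ax^4 + bx³ + cx² + dx + e; the 5 given values yield a linear system in the 5 coefficients.
Solving, the leading coefficient vanishes, and Q(x) = x³ + 7x² + 5x + 2.
Then Q(7) = 723.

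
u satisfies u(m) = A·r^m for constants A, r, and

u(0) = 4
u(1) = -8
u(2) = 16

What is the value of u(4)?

Consecutive ratio: -8/4 = -2, and 16/(-8) = -2, so r = -2.
Then A·(-2)^0 = 4 gives A = 4, and u(m) = 4·(-2)^m.
u(4) = 4·(-2)^4 = 64.

64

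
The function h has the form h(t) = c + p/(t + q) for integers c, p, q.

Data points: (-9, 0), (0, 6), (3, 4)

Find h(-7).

(h(t) − c)(t + q) = p for each data point; the three points give a linear system in c and q, then p follows.
Solving: c = 2, q = 3, p = 12, so h(t) = 2 + 12/(t + 3).
Then h(-7) = 2 + 12/(-4) = -1.

-1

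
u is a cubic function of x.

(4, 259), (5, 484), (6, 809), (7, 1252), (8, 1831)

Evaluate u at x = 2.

First differences: 225, 325, 443, 579. Second differences: 100, 118, 136. Third differences: 18, 18.
Level-3 differences are constant, so u has degree 3.
Fitting a degree-3 polynomial gives u(x) = 3x³ + 5x² - 3x - 1.
Then u(2) = 37.

37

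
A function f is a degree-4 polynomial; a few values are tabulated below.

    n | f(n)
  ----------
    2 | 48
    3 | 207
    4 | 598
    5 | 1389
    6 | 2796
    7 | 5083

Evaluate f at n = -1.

First differences: 159, 391, 791, 1407, 2287. Second differences: 232, 400, 616, 880. Third differences: 168, 216, 264. Fourth differences: 48, 48.
Level-4 differences are constant, so f has degree 4.
Fitting a degree-4 polynomial gives f(n) = 2n^4 + 6n² - n - 6.
Then f(-1) = 3.

3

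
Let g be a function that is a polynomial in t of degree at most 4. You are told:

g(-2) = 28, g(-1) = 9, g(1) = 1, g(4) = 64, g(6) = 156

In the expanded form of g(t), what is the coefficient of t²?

Write g(t) = at^4 + bt³ + ct² + dt + e; the 5 given values yield a linear system in the 5 coefficients.
Solving, the top 2 coefficients vanish, and g(t) = 5t² - 4t.
The coefficient of t² is 5.

5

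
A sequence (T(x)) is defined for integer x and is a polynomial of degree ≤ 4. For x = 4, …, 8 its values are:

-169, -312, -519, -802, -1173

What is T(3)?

First differences: -143, -207, -283, -371. Second differences: -64, -76, -88. Third differences: -12, -12.
Level-3 differences are constant, so T has degree 3.
Fitting a degree-3 polynomial gives T(x) = -2x³ - 2x² - 3x + 3.
Then T(3) = -78.

-78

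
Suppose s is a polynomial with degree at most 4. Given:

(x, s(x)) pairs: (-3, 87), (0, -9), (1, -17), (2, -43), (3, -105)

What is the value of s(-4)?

203

Write s(x) = ax^4 + bx³ + cx² + dx + e; the 5 given values yield a linear system in the 5 coefficients.
Solving, the leading coefficient vanishes, and s(x) = -3x³ - 5x - 9.
Then s(-4) = 203.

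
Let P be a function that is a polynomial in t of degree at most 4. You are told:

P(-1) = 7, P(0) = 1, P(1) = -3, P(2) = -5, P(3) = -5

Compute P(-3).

25

First differences: -6, -4, -2, 0. Second differences: 2, 2, 2.
Level-2 differences are constant, so P has degree 2.
Fitting a degree-2 polynomial gives P(t) = t² - 5t + 1.
Then P(-3) = 25.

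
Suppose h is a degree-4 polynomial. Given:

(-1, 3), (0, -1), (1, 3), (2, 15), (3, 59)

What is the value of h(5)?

459

Write h(x) = ax^4 + bx³ + cx² + dx + e; the 5 given values yield a linear system in the 5 coefficients.
Solving, h(x) = x^4 - 2x³ + 3x² + 2x - 1.
Then h(5) = 459.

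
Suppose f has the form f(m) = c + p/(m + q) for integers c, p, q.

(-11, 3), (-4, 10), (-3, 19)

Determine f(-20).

(f(m) − c)(m + q) = p for each data point; the three points give a linear system in c and q, then p follows.
Solving: c = 1, q = 2, p = -18, so f(m) = 1 − 18/(m + 2).
Then f(-20) = 1 − 18/(-18) = 2.

2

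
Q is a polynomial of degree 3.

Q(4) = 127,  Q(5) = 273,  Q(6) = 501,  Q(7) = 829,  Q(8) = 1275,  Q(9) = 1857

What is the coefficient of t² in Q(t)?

Write Q(t) = at³ + bt² + ct + d; the 6 given values yield a linear system in the 4 coefficients.
Solving, Q(t) = 3t³ - 4t² - t + 3.
The coefficient of t² is -4.

-4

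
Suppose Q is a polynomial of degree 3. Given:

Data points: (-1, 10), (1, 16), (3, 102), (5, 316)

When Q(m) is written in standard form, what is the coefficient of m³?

1

Write Q(m) = am³ + bm² + cm + d; the 4 given values yield a linear system in the 4 coefficients.
Solving, Q(m) = m³ + 7m² + 2m + 6.
The coefficient of m³ is 1.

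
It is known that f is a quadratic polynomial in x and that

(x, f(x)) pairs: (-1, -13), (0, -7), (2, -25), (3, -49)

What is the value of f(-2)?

Write f(x) = ax² + bx + c; the 4 given values yield a linear system in the 3 coefficients.
Solving, f(x) = -5x² + x - 7.
Then f(-2) = -29.

-29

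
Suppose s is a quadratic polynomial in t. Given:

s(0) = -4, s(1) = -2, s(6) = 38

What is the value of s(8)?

Write s(t) = at² + bt + c; the 3 given values yield a linear system in the 3 coefficients.
Solving, s(t) = t² + t - 4.
Then s(8) = 68.

68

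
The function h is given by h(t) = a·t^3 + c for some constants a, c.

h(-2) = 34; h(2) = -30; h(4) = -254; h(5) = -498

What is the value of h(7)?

-1370

From h(-2) = 34 and h(2) = -30: -8a + c = 34 and 8a + c = -30.
Subtracting: 16a = -64, so a = -4; then c = 34 − (-4)·(-8) = 2.
So h(t) = -4t³ + 2, and h(7) = -1370.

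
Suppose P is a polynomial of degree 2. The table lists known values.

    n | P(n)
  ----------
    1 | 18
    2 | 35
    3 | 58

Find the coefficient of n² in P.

Write P(n) = an² + bn + c; the 3 given values yield a linear system in the 3 coefficients.
Solving, P(n) = 3n² + 8n + 7.
The coefficient of n² is 3.

3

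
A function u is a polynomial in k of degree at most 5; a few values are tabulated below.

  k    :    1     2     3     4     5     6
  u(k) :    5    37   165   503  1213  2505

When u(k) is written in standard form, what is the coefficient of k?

First differences: 32, 128, 338, 710, 1292. Second differences: 96, 210, 372, 582. Third differences: 114, 162, 210. Fourth differences: 48, 48.
Level-4 differences are constant, so u has degree 4.
Fitting a degree-4 polynomial gives u(k) = 2k^4 - k³ + 4k² - 3k + 3.
The coefficient of k is -3.

-3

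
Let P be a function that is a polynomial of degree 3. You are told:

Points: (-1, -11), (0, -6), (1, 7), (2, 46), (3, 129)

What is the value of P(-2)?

-26

First differences: 5, 13, 39, 83. Second differences: 8, 26, 44. Third differences: 18, 18.
Level-3 differences are constant, so P has degree 3.
Fitting a degree-3 polynomial gives P(m) = 3m³ + 4m² + 6m - 6.
Then P(-2) = -26.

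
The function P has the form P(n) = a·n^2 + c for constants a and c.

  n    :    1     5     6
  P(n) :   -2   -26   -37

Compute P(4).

-17

From P(1) = -2 and P(5) = -26: 1a + c = -2 and 25a + c = -26.
Subtracting: 24a = -24, so a = -1; then c = -2 − (-1)·1 = -1.
So P(n) = -1n² − 1, and P(4) = -17.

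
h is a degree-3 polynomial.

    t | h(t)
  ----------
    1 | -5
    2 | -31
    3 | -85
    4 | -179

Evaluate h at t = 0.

5

Write h(t) = at³ + bt² + ct + d; the 4 given values yield a linear system in the 4 coefficients.
Solving, h(t) = -2t³ - 2t² - 6t + 5.
Then h(0) = 5.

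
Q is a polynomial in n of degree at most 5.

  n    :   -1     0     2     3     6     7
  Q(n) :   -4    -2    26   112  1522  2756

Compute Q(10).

11018

Write Q(n) = an^5 + bn^4 + cn³ + dn² + en + p; the 6 given values yield a linear system in the 6 coefficients.
Solving, the leading coefficient vanishes, and Q(n) = n^4 + n³ + 2n - 2.
Then Q(10) = 11018.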